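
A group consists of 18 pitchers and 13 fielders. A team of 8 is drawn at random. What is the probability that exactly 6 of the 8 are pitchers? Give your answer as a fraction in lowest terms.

12376/67425

The sample space is all 8-subsets of the 31: C(31,8) = 7888725.
Selections with exactly 6 pitchers: choose 6 of the 18 pitchers and 2 of the 13 fielders, C(18,6)·C(13,2) = 18564·78 = 1447992.
Probability = 1447992/7888725 = 12376/67425.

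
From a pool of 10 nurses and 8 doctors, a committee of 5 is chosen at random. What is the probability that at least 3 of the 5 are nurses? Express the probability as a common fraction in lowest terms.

21/34

Total selections: C(18,5) = 8568.
Favorable selections (at least 3 nurses): C(10,3)·C(8,2) + C(10,4)·C(8,1) + C(10,5)·C(8,0) = 3360 + 1680 + 252 = 5292.
Probability = 5292/8568 = 21/34.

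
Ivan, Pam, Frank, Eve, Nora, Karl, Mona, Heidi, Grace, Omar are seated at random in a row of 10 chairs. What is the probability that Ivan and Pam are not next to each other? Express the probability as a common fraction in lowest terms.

4/5

There are 10! = 3628800 arrangements.
Arrangements with Ivan and Pam adjacent: 2·9! = 725760.
So not adjacent: 3628800 − 725760 = 2903040, probability 2903040/3628800 = 4/5.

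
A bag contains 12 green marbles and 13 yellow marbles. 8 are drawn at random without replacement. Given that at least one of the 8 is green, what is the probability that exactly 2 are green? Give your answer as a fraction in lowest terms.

13/124

Work in counts. Selections with at least one green: C(25,8) − C(13,8) = 1081575 − 1287 = 1080288.
Of those, selections where exactly 2 are green: C(12,2)·C(13,6) = 66·1716 = 113256.
Conditional probability = 113256/1080288 = 13/124.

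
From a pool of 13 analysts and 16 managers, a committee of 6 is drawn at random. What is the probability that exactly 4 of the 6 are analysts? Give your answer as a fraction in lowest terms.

The sample space is all 6-subsets of the 29: C(29,6) = 475020.
Selections with exactly 4 analysts: choose 4 of the 13 analysts and 2 of the 16 managers, C(13,4)·C(16,2) = 715·120 = 85800.
Probability = 85800/475020 = 110/609.

110/609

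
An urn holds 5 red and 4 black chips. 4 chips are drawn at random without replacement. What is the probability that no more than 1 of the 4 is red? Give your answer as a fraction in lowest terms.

Total selections: C(9,4) = 126.
Favorable selections (no more than 1 red): C(5,0)·C(4,4) + C(5,1)·C(4,3) = 1 + 20 = 21.
Probability = 21/126 = 1/6.

1/6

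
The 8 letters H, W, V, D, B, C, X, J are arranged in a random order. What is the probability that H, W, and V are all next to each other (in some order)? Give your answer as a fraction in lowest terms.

There are 8! = 40320 arrangements.
Treat the three as one block: 6! placements × 3! orders within the block = 720·6 = 4320.
Probability = 4320/40320 = 3/28.

3/28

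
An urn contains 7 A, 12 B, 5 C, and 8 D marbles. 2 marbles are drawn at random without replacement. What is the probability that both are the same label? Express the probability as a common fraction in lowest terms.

125/496

There are C(32,2) = 496 ways to draw 2 marbles.
All same label: C(7,2) + C(12,2) + C(5,2) + C(8,2) = 21 + 66 + 10 + 28 = 125.
Probability = 125/496.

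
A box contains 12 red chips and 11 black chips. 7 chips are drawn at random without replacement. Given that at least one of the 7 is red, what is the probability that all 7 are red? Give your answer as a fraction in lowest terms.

8/2473

Work in counts. Selections with at least one red: C(23,7) − C(11,7) = 245157 − 330 = 244827.
Of those, selections where all 7 are red: C(12,7) = 792.
Conditional probability = 792/244827 = 8/2473.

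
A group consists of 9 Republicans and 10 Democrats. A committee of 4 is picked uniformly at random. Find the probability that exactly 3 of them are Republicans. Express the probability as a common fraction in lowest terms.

There are C(19,4) = 3876 ways to choose 4 from 19.
Selections with exactly 3 Republicans: choose 3 of the 9 Republicans and 1 of the 10 Democrats, C(9,3)·C(10,1) = 84·10 = 840.
Probability = 840/3876 = 70/323.

70/323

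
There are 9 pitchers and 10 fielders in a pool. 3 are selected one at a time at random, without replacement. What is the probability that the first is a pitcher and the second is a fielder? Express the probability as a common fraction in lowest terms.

Multiply the conditional probabilities at each draw: 9/19 · 10/18 = 90/342 = 5/19.

5/19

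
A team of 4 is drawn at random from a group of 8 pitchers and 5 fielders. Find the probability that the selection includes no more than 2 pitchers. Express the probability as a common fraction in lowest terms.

73/143

There are C(13,4) = 715 ways to choose the 4.
Favorable selections (no more than 2 pitchers): C(8,0)·C(5,4) + C(8,1)·C(5,3) + C(8,2)·C(5,2) = 5 + 80 + 280 = 365.
Probability = 365/715 = 73/143.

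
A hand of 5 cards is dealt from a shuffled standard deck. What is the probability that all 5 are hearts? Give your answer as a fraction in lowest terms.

There are C(52,5) = 2598960 possible 5-card hands.
Hands that are all hearts: C(13,5) = 1287.
Probability = 1287/2598960 = 33/66640.

33/66640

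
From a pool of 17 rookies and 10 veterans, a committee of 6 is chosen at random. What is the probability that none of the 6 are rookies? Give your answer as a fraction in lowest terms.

7/9867

There are C(27,6) = 296010 possible selections.
Selections with no rookies (all veterans): C(10,6) = 210.
Probability = 210/296010 = 7/9867.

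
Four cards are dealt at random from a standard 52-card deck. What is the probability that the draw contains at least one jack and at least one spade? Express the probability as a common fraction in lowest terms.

52799/270725

There are C(52,4) = 270725 possible draws.
By inclusion-exclusion on the complements, draws missing all jacks or all spades: C(48,4) + C(39,4) − C(36,4) = 194580 + 82251 − 58905 = 217926.
So draws with at least one of each: 270725 − 217926 = 52799, probability 52799/270725.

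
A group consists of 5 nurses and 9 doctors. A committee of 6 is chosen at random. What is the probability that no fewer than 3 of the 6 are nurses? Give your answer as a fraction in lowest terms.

49/143

Total selections: C(14,6) = 3003.
Favorable selections (no fewer than 3 nurses): C(5,3)·C(9,3) + C(5,4)·C(9,2) + C(5,5)·C(9,1) = 840 + 180 + 9 = 1029.
Probability = 1029/3003 = 49/143.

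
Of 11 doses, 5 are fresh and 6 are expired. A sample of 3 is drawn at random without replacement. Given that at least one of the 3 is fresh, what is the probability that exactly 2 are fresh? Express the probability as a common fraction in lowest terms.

Work in counts. Selections with at least one fresh: C(11,3) − C(6,3) = 165 − 20 = 145.
Of those, selections where exactly 2 are fresh: C(5,2)·C(6,1) = 10·6 = 60.
Conditional probability = 60/145 = 12/29.

12/29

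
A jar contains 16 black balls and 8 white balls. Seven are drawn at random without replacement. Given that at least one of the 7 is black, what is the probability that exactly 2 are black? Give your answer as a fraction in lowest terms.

Work in counts. Selections with at least one black: C(24,7) − C(8,7) = 346104 − 8 = 346096.
Of those, selections where exactly 2 are black: C(16,2)·C(8,5) = 120·56 = 6720.
Conditional probability = 6720/346096 = 420/21631.

420/21631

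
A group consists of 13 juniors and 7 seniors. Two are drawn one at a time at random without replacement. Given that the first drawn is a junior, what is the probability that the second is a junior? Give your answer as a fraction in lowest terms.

12/19

After removing one junior, 19 remain: 12 juniors and 7 seniors.
So the probability the next is a junior is 12/19.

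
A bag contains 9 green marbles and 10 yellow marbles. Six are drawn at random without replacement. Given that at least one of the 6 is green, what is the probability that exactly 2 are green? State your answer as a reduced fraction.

180/641

Work in counts. Selections with at least one green: C(19,6) − C(10,6) = 27132 − 210 = 26922.
Of those, selections where exactly 2 are green: C(9,2)·C(10,4) = 36·210 = 7560.
Conditional probability = 7560/26922 = 180/641.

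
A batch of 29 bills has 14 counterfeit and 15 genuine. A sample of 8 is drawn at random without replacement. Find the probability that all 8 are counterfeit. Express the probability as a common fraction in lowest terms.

There are C(29,8) = 4292145 possible selections.
Selections with all counterfeit: C(14,8) = 3003.
Probability = 3003/4292145 = 7/10005.

7/10005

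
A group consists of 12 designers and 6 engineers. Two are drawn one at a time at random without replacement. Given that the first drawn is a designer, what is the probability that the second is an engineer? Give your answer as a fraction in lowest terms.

After removing one designer, 17 remain: 11 designers and 6 engineers.
So the probability the next is an engineer is 6/17.

6/17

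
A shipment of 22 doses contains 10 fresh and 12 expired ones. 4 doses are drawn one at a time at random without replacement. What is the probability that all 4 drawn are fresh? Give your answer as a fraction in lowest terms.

6/209

Multiply the conditional probabilities at each draw: 10/22 · 9/21 · 8/20 · 7/19 = 5040/175560 = 6/209.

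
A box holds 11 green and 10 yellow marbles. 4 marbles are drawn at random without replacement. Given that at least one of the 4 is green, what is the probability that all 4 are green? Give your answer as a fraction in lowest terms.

2/35

Work in counts. Selections with at least one green: C(21,4) − C(10,4) = 5985 − 210 = 5775.
Of those, selections where all 4 are green: C(11,4) = 330.
Conditional probability = 330/5775 = 2/35.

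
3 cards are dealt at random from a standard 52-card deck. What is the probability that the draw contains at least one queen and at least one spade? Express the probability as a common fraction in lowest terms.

33/260

There are C(52,3) = 22100 possible draws.
By inclusion-exclusion on the complements, draws missing all queens or all spades: C(48,3) + C(39,3) − C(36,3) = 17296 + 9139 − 7140 = 19295.
So draws with at least one of each: 22100 − 19295 = 2805, probability 2805/22100 = 33/260.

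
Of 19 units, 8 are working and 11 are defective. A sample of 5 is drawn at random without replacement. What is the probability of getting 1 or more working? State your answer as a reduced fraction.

1861/1938

There are C(19,5) = 11628 ways to choose the 5.
The complement is all 5 are defective: C(11,5) = 462.
Probability = 1 − 462/11628 = 11166/11628 = 1861/1938.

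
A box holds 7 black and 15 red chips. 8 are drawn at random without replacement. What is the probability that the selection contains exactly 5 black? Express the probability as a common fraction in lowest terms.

The sample space is all 8-subsets of the 22: C(22,8) = 319770.
Selections with exactly 5 black: choose 5 of the 7 black and 3 of the 15 red, C(7,5)·C(15,3) = 21·455 = 9555.
Probability = 9555/319770 = 637/21318.

637/21318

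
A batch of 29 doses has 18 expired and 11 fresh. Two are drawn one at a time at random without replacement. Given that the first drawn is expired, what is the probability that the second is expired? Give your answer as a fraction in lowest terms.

17/28

After removing one expired, 28 remain: 17 expired and 11 fresh.
So the probability the next is expired is 17/28.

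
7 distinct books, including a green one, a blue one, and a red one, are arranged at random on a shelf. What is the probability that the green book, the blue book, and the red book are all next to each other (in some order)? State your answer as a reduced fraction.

There are 7! = 5040 arrangements.
Treat the three as one block: 5! placements × 3! orders within the block = 120·6 = 720.
Probability = 720/5040 = 1/7.

1/7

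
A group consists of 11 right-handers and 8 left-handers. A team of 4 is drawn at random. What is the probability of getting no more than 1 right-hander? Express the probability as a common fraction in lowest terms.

343/1938

Total selections: C(19,4) = 3876.
Favorable selections (no more than 1 right-hander): C(11,0)·C(8,4) + C(11,1)·C(8,3) = 70 + 616 = 686.
Probability = 686/3876 = 343/1938.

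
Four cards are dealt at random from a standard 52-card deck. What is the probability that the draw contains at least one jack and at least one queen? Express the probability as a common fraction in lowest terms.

There are C(52,4) = 270725 possible draws.
By inclusion-exclusion on the complements, draws missing all jacks or all queens: C(48,4) + C(48,4) − C(44,4) = 194580 + 194580 − 135751 = 253409.
So draws with at least one of each: 270725 − 253409 = 17316, probability 17316/270725 = 1332/20825.

1332/20825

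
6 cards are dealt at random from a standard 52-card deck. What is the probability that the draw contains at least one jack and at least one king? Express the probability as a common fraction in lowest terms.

718637/5089630

There are C(52,6) = 20358520 possible draws.
By inclusion-exclusion on the complements, draws missing all jacks or all kings: C(48,6) + C(48,6) − C(44,6) = 12271512 + 12271512 − 7059052 = 17483972.
So draws with at least one of each: 20358520 − 17483972 = 2874548, probability 2874548/20358520 = 718637/5089630.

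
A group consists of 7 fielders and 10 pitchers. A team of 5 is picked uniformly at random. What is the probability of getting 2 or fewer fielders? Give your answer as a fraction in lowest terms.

There are C(17,5) = 6188 ways to choose the 5.
Favorable selections (2 or fewer fielders): C(7,0)·C(10,5) + C(7,1)·C(10,4) + C(7,2)·C(10,3) = 252 + 1470 + 2520 = 4242.
Probability = 4242/6188 = 303/442.

303/442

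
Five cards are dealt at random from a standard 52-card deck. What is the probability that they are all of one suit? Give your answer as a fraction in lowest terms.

There are C(52,5) = 2598960 possible 5-card hands.
Hands of one suit: 4 suits × C(13,5) = 4·1287 = 5148.
Probability = 5148/2598960 = 33/16660.

33/16660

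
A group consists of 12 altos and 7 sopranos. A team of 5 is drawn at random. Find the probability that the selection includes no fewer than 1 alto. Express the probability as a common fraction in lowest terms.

Total selections: C(19,5) = 11628.
The complement is all 5 are sopranos: C(7,5) = 21.
Probability = 1 − 21/11628 = 11607/11628 = 3869/3876.

3869/3876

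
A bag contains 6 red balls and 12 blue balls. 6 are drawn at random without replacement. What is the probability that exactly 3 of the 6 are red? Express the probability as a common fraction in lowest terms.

The sample space is all 6-subsets of the 18: C(18,6) = 18564.
Selections with exactly 3 red: choose 3 of the 6 red and 3 of the 12 blue, C(6,3)·C(12,3) = 20·220 = 4400.
Probability = 4400/18564 = 1100/4641.

1100/4641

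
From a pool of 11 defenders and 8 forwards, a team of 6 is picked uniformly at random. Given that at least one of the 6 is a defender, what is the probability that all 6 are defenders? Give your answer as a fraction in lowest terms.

Work in counts. Selections with at least one defender: C(19,6) − C(8,6) = 27132 − 28 = 27104.
Of those, selections where all 6 are defenders: C(11,6) = 462.
Conditional probability = 462/27104 = 3/176.

3/176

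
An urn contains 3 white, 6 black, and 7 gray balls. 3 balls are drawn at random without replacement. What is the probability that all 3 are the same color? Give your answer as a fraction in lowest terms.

1/10

There are C(16,3) = 560 ways to draw 3 balls.
All same color: C(3,3) + C(6,3) + C(7,3) = 1 + 20 + 35 = 56.
Probability = 56/560 = 1/10.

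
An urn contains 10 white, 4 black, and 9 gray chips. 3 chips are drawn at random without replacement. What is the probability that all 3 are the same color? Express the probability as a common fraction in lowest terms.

There are C(23,3) = 1771 ways to draw 3 chips.
All same color: C(10,3) + C(4,3) + C(9,3) = 120 + 4 + 84 = 208.
Probability = 208/1771.

208/1771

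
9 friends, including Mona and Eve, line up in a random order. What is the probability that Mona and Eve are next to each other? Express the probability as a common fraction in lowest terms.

There are 9! = 362880 arrangements.
Treat Mona and Eve as a block: 8! arrangements of the blocks × 2 orders within the block = 2·40320 = 80640.
Probability = 80640/362880 = 2/9.

2/9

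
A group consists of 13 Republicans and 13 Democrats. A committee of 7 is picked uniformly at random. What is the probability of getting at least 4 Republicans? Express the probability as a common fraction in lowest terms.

1/2

Total selections: C(26,7) = 657800.
Favorable selections (at least 4 Republicans): C(13,4)·C(13,3) + C(13,5)·C(13,2) + C(13,6)·C(13,1) + C(13,7)·C(13,0) = 204490 + 100386 + 22308 + 1716 = 328900.
Probability = 328900/657800 = 1/2.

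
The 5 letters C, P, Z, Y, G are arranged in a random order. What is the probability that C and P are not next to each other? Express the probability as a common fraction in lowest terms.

There are 5! = 120 arrangements.
Arrangements with C and P adjacent: 2·4! = 48.
So not adjacent: 120 − 48 = 72, probability 72/120 = 3/5.

3/5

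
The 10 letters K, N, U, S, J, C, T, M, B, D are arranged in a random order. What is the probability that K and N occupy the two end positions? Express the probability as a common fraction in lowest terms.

There are 10! = 3628800 arrangements.
Place K and N at the ends in 2 ways, arrange the remaining 8 in 8! = 40320 ways: 2·40320 = 80640.
Probability = 80640/3628800 = 1/45.

1/45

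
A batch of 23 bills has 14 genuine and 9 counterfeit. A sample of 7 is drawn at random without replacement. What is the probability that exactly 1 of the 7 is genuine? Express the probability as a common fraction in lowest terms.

392/81719

The sample space is all 7-subsets of the 23: C(23,7) = 245157.
Selections with exactly 1 genuine: choose 1 of the 14 genuine and 6 of the 9 counterfeit, C(14,1)·C(9,6) = 14·84 = 1176.
Probability = 1176/245157 = 392/81719.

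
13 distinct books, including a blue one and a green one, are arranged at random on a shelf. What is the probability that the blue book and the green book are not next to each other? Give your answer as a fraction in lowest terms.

11/13

There are 13! = 6227020800 arrangements.
Arrangements with the blue book and the green book adjacent: 2·12! = 958003200.
So not adjacent: 6227020800 − 958003200 = 5269017600, probability 5269017600/6227020800 = 11/13.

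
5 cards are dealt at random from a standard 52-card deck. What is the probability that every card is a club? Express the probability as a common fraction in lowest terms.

There are C(52,5) = 2598960 possible 5-card hands.
Hands that are all clubs: C(13,5) = 1287.
Probability = 1287/2598960 = 33/66640.

33/66640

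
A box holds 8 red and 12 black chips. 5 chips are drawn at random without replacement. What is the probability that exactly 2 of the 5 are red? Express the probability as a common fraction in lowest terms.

385/969

Total number of selections: C(20,5) = 15504.
Selections with exactly 2 red: choose 2 of the 8 red and 3 of the 12 black, C(8,2)·C(12,3) = 28·220 = 6160.
Probability = 6160/15504 = 385/969.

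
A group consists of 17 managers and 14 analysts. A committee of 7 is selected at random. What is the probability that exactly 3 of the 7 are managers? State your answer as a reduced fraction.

10472/40455

Total number of selections: C(31,7) = 2629575.
Selections with exactly 3 managers: choose 3 of the 17 managers and 4 of the 14 analysts, C(17,3)·C(14,4) = 680·1001 = 680680.
Probability = 680680/2629575 = 10472/40455.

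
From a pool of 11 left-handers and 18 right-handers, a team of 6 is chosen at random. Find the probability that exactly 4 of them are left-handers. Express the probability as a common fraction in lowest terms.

There are C(29,6) = 475020 ways to choose 6 from 29.
Selections with exactly 4 left-handers: choose 4 of the 11 left-handers and 2 of the 18 right-handers, C(11,4)·C(18,2) = 330·153 = 50490.
Probability = 50490/475020 = 561/5278.

561/5278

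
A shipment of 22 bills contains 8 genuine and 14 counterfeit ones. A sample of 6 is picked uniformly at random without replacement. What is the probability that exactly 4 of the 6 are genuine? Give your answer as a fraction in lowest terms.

910/10659

There are C(22,6) = 74613 ways to choose 6 from 22.
Selections with exactly 4 genuine: choose 4 of the 8 genuine and 2 of the 14 counterfeit, C(8,4)·C(14,2) = 70·91 = 6370.
Probability = 6370/74613 = 910/10659.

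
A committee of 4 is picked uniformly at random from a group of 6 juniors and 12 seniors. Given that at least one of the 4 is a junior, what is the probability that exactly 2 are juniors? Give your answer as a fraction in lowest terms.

Work in counts. Selections with at least one junior: C(18,4) − C(12,4) = 3060 − 495 = 2565.
Of those, selections where exactly 2 are juniors: C(6,2)·C(12,2) = 15·66 = 990.
Conditional probability = 990/2565 = 22/57.

22/57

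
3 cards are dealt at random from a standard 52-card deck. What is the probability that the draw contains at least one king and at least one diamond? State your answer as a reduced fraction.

33/260

There are C(52,3) = 22100 possible draws.
By inclusion-exclusion on the complements, draws missing all kings or all diamonds: C(48,3) + C(39,3) − C(36,3) = 17296 + 9139 − 7140 = 19295.
So draws with at least one of each: 22100 − 19295 = 2805, probability 2805/22100 = 33/260.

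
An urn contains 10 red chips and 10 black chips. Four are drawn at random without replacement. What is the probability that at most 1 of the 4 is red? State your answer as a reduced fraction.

94/323

There are C(20,4) = 4845 ways to choose the 4.
Favorable selections (at most 1 red): C(10,0)·C(10,4) + C(10,1)·C(10,3) = 210 + 1200 = 1410.
Probability = 1410/4845 = 94/323.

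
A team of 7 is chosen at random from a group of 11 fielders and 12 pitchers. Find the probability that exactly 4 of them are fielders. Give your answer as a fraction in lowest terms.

There are C(23,7) = 245157 ways to choose 7 from 23.
Selections with exactly 4 fielders: choose 4 of the 11 fielders and 3 of the 12 pitchers, C(11,4)·C(12,3) = 330·220 = 72600.
Probability = 72600/245157 = 2200/7429.

2200/7429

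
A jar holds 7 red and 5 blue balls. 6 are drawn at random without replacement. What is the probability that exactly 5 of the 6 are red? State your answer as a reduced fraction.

The sample space is all 6-subsets of the 12: C(12,6) = 924.
Selections with exactly 5 red: choose 5 of the 7 red and 1 of the 5 blue, C(7,5)·C(5,1) = 21·5 = 105.
Probability = 105/924 = 5/44.

5/44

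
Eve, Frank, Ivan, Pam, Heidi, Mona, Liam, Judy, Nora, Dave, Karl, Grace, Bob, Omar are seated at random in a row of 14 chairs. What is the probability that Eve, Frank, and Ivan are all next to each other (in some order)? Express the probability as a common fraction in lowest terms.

There are 14! = 87178291200 arrangements.
Treat the three as one block: 12! placements × 3! orders within the block = 479001600·6 = 2874009600.
Probability = 2874009600/87178291200 = 3/91.

3/91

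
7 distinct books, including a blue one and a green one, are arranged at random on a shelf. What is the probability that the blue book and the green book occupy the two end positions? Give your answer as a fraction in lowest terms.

1/21

There are 7! = 5040 arrangements.
Place the blue book and the green book at the ends in 2 ways, arrange the remaining 5 in 5! = 120 ways: 2·120 = 240.
Probability = 240/5040 = 1/21.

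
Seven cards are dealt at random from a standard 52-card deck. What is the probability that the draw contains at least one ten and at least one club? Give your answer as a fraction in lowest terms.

There are C(52,7) = 133784560 possible draws.
By inclusion-exclusion on the complements, draws missing all tens or all clubs: C(48,7) + C(39,7) − C(36,7) = 73629072 + 15380937 − 8347680 = 80662329.
So draws with at least one of each: 133784560 − 80662329 = 53122231, probability 53122231/133784560.

53122231/133784560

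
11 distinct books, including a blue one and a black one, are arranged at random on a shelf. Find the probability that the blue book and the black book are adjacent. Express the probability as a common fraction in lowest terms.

2/11

There are 11! = 39916800 arrangements.
Treat the blue book and the black book as a block: 10! arrangements of the blocks × 2 orders within the block = 2·3628800 = 7257600.
Probability = 7257600/39916800 = 2/11.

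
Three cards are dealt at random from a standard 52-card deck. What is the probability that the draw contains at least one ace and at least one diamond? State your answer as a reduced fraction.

33/260

There are C(52,3) = 22100 possible draws.
By inclusion-exclusion on the complements, draws missing all aces or all diamonds: C(48,3) + C(39,3) − C(36,3) = 17296 + 9139 − 7140 = 19295.
So draws with at least one of each: 22100 − 19295 = 2805, probability 2805/22100 = 33/260.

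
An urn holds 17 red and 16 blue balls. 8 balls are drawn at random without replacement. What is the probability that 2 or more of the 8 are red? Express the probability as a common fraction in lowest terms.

1649/1674

There are C(33,8) = 13884156 ways to choose the 8.
Count the complement (fewer than 2 red): C(17,0)·C(16,8) + C(17,1)·C(16,7) = 12870 + 194480 = 207350.
Probability = 1 − 207350/13884156 = 13676806/13884156 = 1649/1674.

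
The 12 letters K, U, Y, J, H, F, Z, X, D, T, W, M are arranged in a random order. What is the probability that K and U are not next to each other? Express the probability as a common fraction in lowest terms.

There are 12! = 479001600 arrangements.
Arrangements with K and U adjacent: 2·11! = 79833600.
So not adjacent: 479001600 − 79833600 = 399168000, probability 399168000/479001600 = 5/6.

5/6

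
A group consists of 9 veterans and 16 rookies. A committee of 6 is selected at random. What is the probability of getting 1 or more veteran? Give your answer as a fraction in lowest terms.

549/575

There are C(25,6) = 177100 ways to choose the 6.
Favorable selections (1 or more veteran): C(9,1)·C(16,5) + C(9,2)·C(16,4) + C(9,3)·C(16,3) + C(9,4)·C(16,2) + C(9,5)·C(16,1) + C(9,6)·C(16,0) = 39312 + 65520 + 47040 + 15120 + 2016 + 84 = 169092.
Probability = 169092/177100 = 549/575.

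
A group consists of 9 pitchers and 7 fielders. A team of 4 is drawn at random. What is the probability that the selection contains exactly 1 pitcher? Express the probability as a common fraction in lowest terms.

There are C(16,4) = 1820 ways to choose 4 from 16.
Selections with exactly 1 pitcher: choose 1 of the 9 pitchers and 3 of the 7 fielders, C(9,1)·C(7,3) = 9·35 = 315.
Probability = 315/1820 = 9/52.

9/52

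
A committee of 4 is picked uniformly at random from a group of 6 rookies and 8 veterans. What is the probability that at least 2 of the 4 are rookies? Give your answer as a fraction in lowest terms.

85/143

There are C(14,4) = 1001 ways to choose the 4.
Favorable selections (at least 2 rookies): C(6,2)·C(8,2) + C(6,3)·C(8,1) + C(6,4)·C(8,0) = 420 + 160 + 15 = 595.
Probability = 595/1001 = 85/143.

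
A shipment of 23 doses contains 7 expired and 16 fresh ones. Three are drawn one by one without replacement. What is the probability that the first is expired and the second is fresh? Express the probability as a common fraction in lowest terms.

Multiply the conditional probabilities at each draw: 7/23 · 16/22 = 112/506 = 56/253.

56/253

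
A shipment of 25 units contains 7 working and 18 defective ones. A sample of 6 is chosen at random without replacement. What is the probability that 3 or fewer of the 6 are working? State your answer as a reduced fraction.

Total selections: C(25,6) = 177100.
Count the complement (more than 3 working): C(7,4)·C(18,2) + C(7,5)·C(18,1) + C(7,6)·C(18,0) = 5355 + 378 + 7 = 5740.
Probability = 1 − 5740/177100 = 171360/177100 = 1224/1265.

1224/1265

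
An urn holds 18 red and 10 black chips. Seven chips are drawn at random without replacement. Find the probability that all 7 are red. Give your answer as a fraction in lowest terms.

34/1265

There are C(28,7) = 1184040 possible selections.
Selections with all red: C(18,7) = 31824.
Probability = 31824/1184040 = 34/1265.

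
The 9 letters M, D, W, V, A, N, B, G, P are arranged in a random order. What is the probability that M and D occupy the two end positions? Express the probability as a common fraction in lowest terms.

1/36

There are 9! = 362880 arrangements.
Place M and D at the ends in 2 ways, arrange the remaining 7 in 7! = 5040 ways: 2·5040 = 10080.
Probability = 10080/362880 = 1/36.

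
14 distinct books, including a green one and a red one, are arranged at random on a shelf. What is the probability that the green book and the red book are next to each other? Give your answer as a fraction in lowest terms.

There are 14! = 87178291200 arrangements.
Treat the green book and the red book as a block: 13! arrangements of the blocks × 2 orders within the block = 2·6227020800 = 12454041600.
Probability = 12454041600/87178291200 = 1/7.

1/7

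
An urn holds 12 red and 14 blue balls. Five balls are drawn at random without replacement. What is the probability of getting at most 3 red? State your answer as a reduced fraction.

There are C(26,5) = 65780 ways to choose the 5.
Favorable selections (at most 3 red): C(12,0)·C(14,5) + C(12,1)·C(14,4) + C(12,2)·C(14,3) + C(12,3)·C(14,2) = 2002 + 12012 + 24024 + 20020 = 58058.
Probability = 58058/65780 = 203/230.

203/230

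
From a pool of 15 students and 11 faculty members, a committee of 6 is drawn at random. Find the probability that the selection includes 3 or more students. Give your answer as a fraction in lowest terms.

There are C(26,6) = 230230 ways to choose the 6.
Count the complement (fewer than 3 students): C(15,0)·C(11,6) + C(15,1)·C(11,5) + C(15,2)·C(11,4) = 462 + 6930 + 34650 = 42042.
Probability = 1 − 42042/230230 = 188188/230230 = 94/115.

94/115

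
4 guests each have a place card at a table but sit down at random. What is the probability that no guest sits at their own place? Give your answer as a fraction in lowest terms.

3/8

There are 4! = 24 seatings.
By inclusion-exclusion, seatings with no fixed points: C(4,0)·4! − C(4,1)·3! + C(4,2)·2! − C(4,3)·1! + C(4,4)·0! = 9.
Probability = 9/24 = 3/8.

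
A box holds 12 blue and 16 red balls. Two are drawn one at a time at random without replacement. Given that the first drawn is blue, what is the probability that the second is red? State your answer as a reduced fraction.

16/27

After removing one blue, 27 remain: 11 blue and 16 red.
So the probability the next is red is 16/27.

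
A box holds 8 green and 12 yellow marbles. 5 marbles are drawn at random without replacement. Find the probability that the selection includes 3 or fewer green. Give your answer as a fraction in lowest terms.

913/969

Total selections: C(20,5) = 15504.
Count the complement (more than 3 green): C(8,4)·C(12,1) + C(8,5)·C(12,0) = 840 + 56 = 896.
Probability = 1 − 896/15504 = 14608/15504 = 913/969.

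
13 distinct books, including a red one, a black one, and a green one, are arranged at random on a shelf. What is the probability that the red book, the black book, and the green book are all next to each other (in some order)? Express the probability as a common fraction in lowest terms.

1/26

There are 13! = 6227020800 arrangements.
Treat the three as one block: 11! placements × 3! orders within the block = 39916800·6 = 239500800.
Probability = 239500800/6227020800 = 1/26.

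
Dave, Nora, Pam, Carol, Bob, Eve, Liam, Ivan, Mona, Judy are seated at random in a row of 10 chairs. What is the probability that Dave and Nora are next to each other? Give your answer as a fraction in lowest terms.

There are 10! = 3628800 arrangements.
Treat Dave and Nora as a block: 9! arrangements of the blocks × 2 orders within the block = 2·362880 = 725760.
Probability = 725760/3628800 = 1/5.

1/5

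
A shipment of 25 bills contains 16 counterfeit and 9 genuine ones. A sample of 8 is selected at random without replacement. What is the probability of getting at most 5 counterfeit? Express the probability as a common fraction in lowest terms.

Total selections: C(25,8) = 1081575.
Count the complement (more than 5 counterfeit): C(16,6)·C(9,2) + C(16,7)·C(9,1) + C(16,8)·C(9,0) = 288288 + 102960 + 12870 = 404118.
Probability = 1 − 404118/1081575 = 677457/1081575 = 6843/10925.

6843/10925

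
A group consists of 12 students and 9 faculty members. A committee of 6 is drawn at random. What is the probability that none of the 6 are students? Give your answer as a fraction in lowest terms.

There are C(21,6) = 54264 possible selections.
Selections with no students (all faculty members): C(9,6) = 84.
Probability = 84/54264 = 1/646.

1/646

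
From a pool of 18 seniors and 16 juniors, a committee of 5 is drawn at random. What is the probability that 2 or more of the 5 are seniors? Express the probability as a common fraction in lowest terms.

591/682

Total selections: C(34,5) = 278256.
Favorable selections (2 or more seniors): C(18,2)·C(16,3) + C(18,3)·C(16,2) + C(18,4)·C(16,1) + C(18,5)·C(16,0) = 85680 + 97920 + 48960 + 8568 = 241128.
Probability = 241128/278256 = 591/682.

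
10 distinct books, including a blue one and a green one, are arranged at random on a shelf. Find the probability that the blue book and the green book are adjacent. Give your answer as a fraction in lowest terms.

There are 10! = 3628800 arrangements.
Treat the blue book and the green book as a block: 9! arrangements of the blocks × 2 orders within the block = 2·362880 = 725760.
Probability = 725760/3628800 = 1/5.

1/5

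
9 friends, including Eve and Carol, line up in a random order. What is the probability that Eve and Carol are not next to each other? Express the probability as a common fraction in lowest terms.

There are 9! = 362880 arrangements.
Arrangements with Eve and Carol adjacent: 2·8! = 80640.
So not adjacent: 362880 − 80640 = 282240, probability 282240/362880 = 7/9.

7/9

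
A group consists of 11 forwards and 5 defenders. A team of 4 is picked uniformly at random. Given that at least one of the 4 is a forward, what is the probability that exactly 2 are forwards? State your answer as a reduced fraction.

10/33

Work in counts. Selections with at least one forward: C(16,4) − C(5,4) = 1820 − 5 = 1815.
Of those, selections where exactly 2 are forwards: C(11,2)·C(5,2) = 55·10 = 550.
Conditional probability = 550/1815 = 10/33.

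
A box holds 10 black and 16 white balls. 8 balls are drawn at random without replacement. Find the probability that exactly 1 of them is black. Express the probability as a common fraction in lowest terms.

32/437

There are C(26,8) = 1562275 ways to choose 8 from 26.
Selections with exactly 1 black: choose 1 of the 10 black and 7 of the 16 white, C(10,1)·C(16,7) = 10·11440 = 114400.
Probability = 114400/1562275 = 32/437.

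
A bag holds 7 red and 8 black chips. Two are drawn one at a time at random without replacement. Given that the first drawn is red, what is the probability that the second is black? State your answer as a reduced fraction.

After removing one red, 14 remain: 6 red and 8 black.
So the probability the next is black is 8/14 = 4/7.

4/7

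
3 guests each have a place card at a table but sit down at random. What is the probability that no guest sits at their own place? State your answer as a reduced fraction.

There are 3! = 6 seatings.
By inclusion-exclusion, seatings with no fixed points: C(3,0)·3! − C(3,1)·2! + C(3,2)·1! − C(3,3)·0! = 2.
Probability = 2/6 = 1/3.

1/3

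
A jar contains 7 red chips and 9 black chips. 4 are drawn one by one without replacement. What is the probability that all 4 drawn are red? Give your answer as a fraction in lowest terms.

Multiply the conditional probabilities at each draw: 7/16 · 6/15 · 5/14 · 4/13 = 840/43680 = 1/52.

1/52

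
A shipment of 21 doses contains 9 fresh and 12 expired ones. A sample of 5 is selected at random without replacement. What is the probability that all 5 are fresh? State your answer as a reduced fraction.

2/323

There are C(21,5) = 20349 possible selections.
Selections with all fresh: C(9,5) = 126.
Probability = 126/20349 = 2/323.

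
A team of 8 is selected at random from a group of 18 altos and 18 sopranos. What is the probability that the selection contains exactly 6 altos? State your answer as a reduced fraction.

Total number of selections: C(36,8) = 30260340.
Selections with exactly 6 altos: choose 6 of the 18 altos and 2 of the 18 sopranos, C(18,6)·C(18,2) = 18564·153 = 2840292.
Probability = 2840292/30260340 = 4641/49445.

4641/49445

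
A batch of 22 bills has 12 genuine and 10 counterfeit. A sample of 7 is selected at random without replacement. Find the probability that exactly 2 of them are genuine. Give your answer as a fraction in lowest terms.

63/646

There are C(22,7) = 170544 ways to choose 7 from 22.
Selections with exactly 2 genuine: choose 2 of the 12 genuine and 5 of the 10 counterfeit, C(12,2)·C(10,5) = 66·252 = 16632.
Probability = 16632/170544 = 63/646.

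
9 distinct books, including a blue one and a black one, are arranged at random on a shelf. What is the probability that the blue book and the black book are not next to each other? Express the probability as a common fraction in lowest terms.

There are 9! = 362880 arrangements.
Arrangements with the blue book and the black book adjacent: 2·8! = 80640.
So not adjacent: 362880 − 80640 = 282240, probability 282240/362880 = 7/9.

7/9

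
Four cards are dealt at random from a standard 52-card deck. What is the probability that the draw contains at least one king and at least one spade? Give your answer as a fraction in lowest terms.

There are C(52,4) = 270725 possible draws.
By inclusion-exclusion on the complements, draws missing all kings or all spades: C(48,4) + C(39,4) − C(36,4) = 194580 + 82251 − 58905 = 217926.
So draws with at least one of each: 270725 − 217926 = 52799, probability 52799/270725.

52799/270725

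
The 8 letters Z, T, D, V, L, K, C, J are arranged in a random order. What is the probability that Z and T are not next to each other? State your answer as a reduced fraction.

3/4

There are 8! = 40320 arrangements.
Arrangements with Z and T adjacent: 2·7! = 10080.
So not adjacent: 40320 − 10080 = 30240, probability 30240/40320 = 3/4.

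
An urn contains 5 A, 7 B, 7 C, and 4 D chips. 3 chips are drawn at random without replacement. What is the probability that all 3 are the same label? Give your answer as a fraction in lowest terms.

12/253

There are C(23,3) = 1771 ways to draw 3 chips.
All same label: C(5,3) + C(7,3) + C(7,3) + C(4,3) = 10 + 35 + 35 + 4 = 84.
Probability = 84/1771 = 12/253.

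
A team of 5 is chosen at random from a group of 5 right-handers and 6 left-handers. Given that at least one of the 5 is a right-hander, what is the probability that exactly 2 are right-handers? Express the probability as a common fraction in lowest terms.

25/57

Work in counts. Selections with at least one right-hander: C(11,5) − C(6,5) = 462 − 6 = 456.
Of those, selections where exactly 2 are right-handers: C(5,2)·C(6,3) = 10·20 = 200.
Conditional probability = 200/456 = 25/57.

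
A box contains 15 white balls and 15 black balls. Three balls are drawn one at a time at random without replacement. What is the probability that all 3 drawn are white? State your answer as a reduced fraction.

Multiply the conditional probabilities at each draw: 15/30 · 14/29 · 13/28 = 2730/24360 = 13/116.

13/116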